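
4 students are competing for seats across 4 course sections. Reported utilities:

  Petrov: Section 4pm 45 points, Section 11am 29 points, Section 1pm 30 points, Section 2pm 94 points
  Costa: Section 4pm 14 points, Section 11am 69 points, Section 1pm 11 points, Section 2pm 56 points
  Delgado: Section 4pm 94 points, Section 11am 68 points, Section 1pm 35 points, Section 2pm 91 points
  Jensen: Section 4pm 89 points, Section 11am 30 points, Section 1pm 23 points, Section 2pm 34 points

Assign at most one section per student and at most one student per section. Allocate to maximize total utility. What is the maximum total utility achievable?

Maximum total: 287 points

This is the linear assignment problem.
Optimal: Petrov→Section 2pm (94 points), Costa→Section 11am (69 points), Delgado→Section 1pm (35 points), Jensen→Section 4pm (89 points) — total 94+69+35+89 = 287 points.
Column-greedy (each section in turn goes to its best remaining student) gives 227 points, worse by 60.
Swapping Costa↔Petrov (Costa→Section 2pm 56 points, Petrov→Section 11am 29 points) loses 78.
Checked against all permutations: 287 points is optimal.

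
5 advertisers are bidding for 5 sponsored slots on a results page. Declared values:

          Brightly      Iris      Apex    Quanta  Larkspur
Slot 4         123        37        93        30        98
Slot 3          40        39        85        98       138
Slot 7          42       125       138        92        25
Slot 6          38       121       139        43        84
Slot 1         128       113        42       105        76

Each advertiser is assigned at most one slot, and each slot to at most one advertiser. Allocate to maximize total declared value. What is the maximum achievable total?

Maximum total: $630

Treat this as an assignment problem: match each advertiser to one slot.
Optimal: Brightly→Slot 4 ($123), Iris→Slot 7 ($125), Apex→Slot 6 ($139), Quanta→Slot 1 ($105), Larkspur→Slot 3 ($138) — total 123+125+139+105+138 = $630.
Row-greedy (each advertiser in turn takes its best remaining slot) gives $588, worse by 42.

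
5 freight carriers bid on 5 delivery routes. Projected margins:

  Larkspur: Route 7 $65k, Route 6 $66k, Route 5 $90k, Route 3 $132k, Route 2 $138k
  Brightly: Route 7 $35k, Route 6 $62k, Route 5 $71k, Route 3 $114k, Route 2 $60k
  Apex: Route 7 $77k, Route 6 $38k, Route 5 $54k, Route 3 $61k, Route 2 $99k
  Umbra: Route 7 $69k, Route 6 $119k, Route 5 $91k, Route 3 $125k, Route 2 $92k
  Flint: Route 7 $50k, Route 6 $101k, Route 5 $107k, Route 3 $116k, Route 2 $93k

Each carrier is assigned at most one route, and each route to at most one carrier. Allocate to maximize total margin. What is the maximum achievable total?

This is a one-to-one assignment (maximum-weight bipartite matching).
Optimal: Larkspur→Route 2 ($138k), Brightly→Route 3 ($114k), Apex→Route 7 ($77k), Umbra→Route 6 ($119k), Flint→Route 5 ($107k) — total 138+114+77+119+107 = $555k.

Maximum total: $555k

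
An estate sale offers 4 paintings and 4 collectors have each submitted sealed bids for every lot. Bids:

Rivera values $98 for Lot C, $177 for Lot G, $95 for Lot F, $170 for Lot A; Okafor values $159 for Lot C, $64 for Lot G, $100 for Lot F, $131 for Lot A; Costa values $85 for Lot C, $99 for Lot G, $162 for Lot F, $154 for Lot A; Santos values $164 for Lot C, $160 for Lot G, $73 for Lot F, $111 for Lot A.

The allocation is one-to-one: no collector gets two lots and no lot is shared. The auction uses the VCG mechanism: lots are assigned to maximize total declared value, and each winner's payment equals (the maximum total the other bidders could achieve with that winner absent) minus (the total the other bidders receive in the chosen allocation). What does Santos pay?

Santos pays $7.

Efficient allocation: Rivera→Lot A ($170), Okafor→Lot C ($159), Costa→Lot F ($162), Santos→Lot G ($160); total welfare W = $651.
Santos receives Lot G at value $160, so the others get W − 160 = $491.
Without Santos: best allocation of the remaining 3 bidders over all 4 lots is Rivera→Lot G ($177), Okafor→Lot C ($159), Costa→Lot F ($162), total $498.
VCG payment = (others' best without Santos) − (others' welfare with Santos) = 498 − 491 = $7.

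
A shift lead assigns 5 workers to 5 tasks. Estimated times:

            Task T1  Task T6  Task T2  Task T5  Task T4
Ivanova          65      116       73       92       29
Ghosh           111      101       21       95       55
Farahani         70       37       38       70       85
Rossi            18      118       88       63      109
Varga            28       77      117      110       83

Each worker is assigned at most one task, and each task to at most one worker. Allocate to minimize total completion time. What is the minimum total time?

Min total: 178 min

Optimal: Ivanova→Task T4 (29 min), Ghosh→Task T2 (21 min), Farahani→Task T6 (37 min), Rossi→Task T5 (63 min), Varga→Task T1 (28 min) — total 29+21+37+63+28 = 178 min.
Row-greedy (each worker in turn takes its cheapest remaining task) gives 215 min, worse by 37.
Next-best assignment: Ivanova→Task T4, Ghosh→Task T2, Farahani→Task T6, Rossi→Task T1, Varga→Task T5 = 215 min.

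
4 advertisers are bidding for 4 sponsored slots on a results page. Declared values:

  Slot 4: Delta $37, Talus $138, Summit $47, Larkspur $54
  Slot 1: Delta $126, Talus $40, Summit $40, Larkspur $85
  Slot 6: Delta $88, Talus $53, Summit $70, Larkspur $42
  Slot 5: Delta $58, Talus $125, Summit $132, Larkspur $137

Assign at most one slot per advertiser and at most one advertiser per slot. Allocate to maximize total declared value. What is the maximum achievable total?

Max total: $471

This is the linear assignment problem.
Optimal: Delta→Slot 1 ($126), Talus→Slot 4 ($138), Summit→Slot 6 ($70), Larkspur→Slot 5 ($137) — total 126+138+70+137 = $471.
Row-greedy (each advertiser in turn takes its best remaining slot) gives $438, worse by 33.
Next-best assignment: Delta→Slot 6, Talus→Slot 4, Summit→Slot 5, Larkspur→Slot 1 = $443.
Swapping Delta↔Larkspur (Delta→Slot 5 $58, Larkspur→Slot 1 $85) loses 120.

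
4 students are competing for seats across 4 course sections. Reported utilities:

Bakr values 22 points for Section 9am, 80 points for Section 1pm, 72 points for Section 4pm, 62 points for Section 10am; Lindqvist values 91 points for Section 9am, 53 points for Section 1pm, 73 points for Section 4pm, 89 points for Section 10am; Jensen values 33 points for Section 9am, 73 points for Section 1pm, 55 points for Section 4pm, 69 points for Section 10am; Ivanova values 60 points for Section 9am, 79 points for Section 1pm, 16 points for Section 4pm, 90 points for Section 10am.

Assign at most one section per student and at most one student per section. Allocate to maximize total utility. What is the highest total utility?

Optimal: Bakr→Section 4pm (72 points), Lindqvist→Section 9am (91 points), Jensen→Section 1pm (73 points), Ivanova→Section 10am (90 points) — total 72+91+73+90 = 326 points.
Next-best assignment: Bakr→Section 1pm, Lindqvist→Section 9am, Jensen→Section 4pm, Ivanova→Section 10am = 316 points.

Maximum total: 326 points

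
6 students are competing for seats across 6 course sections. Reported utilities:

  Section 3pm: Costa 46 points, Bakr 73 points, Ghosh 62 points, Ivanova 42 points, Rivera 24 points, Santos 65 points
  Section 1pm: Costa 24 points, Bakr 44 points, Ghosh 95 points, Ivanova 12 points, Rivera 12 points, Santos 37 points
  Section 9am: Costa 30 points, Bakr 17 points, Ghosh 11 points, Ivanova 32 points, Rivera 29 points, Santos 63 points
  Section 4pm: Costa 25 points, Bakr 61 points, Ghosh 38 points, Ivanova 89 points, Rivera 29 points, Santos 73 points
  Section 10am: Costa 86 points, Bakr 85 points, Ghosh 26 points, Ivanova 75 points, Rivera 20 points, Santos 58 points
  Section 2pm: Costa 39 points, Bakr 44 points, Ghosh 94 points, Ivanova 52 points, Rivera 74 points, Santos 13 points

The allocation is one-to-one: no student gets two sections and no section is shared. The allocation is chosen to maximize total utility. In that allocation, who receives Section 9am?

Santos receives Section 9am.

This is the linear assignment problem.
Optimal: Costa→Section 10am (86 points), Bakr→Section 3pm (73 points), Ghosh→Section 1pm (95 points), Ivanova→Section 4pm (89 points), Rivera→Section 2pm (74 points), Santos→Section 9am (63 points) — total 86+73+95+89+74+63 = 480 points.
Santos's own top section is Section 4pm (73 points), but forcing Santos→Section 4pm and reassigning the rest optimally gives only 433 points — worse by 47.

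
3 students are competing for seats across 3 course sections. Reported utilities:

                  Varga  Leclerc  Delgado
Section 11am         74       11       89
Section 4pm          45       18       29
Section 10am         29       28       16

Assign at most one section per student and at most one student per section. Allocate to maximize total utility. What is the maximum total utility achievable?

Optimal: Varga→Section 4pm (45 points), Leclerc→Section 10am (28 points), Delgado→Section 11am (89 points) — total 45+28+89 = 162 points.
Row-greedy (each student in turn takes its best remaining section) gives 131 points, worse by 31.
Next-best assignment: Varga→Section 10am, Leclerc→Section 4pm, Delgado→Section 11am = 136 points.
Swapping Leclerc↔Varga (Leclerc→Section 4pm 18 points, Varga→Section 10am 29 points) loses 26.

Maximum total: 162 points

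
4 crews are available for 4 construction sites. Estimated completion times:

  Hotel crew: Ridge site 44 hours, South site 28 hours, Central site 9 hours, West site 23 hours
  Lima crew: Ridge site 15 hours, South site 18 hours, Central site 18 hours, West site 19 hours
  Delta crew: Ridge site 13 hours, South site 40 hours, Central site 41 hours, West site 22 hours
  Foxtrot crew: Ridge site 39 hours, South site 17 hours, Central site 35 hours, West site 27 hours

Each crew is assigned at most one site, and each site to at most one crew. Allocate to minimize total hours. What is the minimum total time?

Optimal: Hotel crew→Central site (9 hours), Lima crew→West site (19 hours), Delta crew→Ridge site (13 hours), Foxtrot crew→South site (17 hours) — total 9+19+13+17 = 58 hours.
Row-greedy (each crew in turn takes its cheapest remaining site) gives 63 hours, worse by 5.
Next-best assignment: Hotel crew→Central site, Lima crew→Ridge site, Delta crew→West site, Foxtrot crew→South site = 63 hours.
Swapping Lima crew↔Hotel crew (Lima crew→Central site 18 hours, Hotel crew→West site 23 hours) adds 13.
Every other assignment is strictly worse.

Minimum total: 58 hours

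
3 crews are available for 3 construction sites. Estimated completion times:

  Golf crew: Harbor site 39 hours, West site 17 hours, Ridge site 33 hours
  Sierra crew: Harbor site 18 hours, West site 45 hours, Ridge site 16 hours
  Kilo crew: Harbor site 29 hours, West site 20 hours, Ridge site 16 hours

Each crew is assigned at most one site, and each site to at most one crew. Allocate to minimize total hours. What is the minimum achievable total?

Optimal: Golf crew→West site (17 hours), Sierra crew→Harbor site (18 hours), Kilo crew→Ridge site (16 hours) — total 17+18+16 = 51 hours.
Min-entry greedy (repeatedly take the single cheapest remaining cell) gives 62 hours, worse by 11.
Next-best assignment: Golf crew→West site, Sierra crew→Ridge site, Kilo crew→Harbor site = 62 hours.
Swapping Golf crew↔Sierra crew (Golf crew→Harbor site 39 hours, Sierra crew→West site 45 hours) adds 49.
Checked against all permutations: 51 hours is optimal.

Min total: 51 hours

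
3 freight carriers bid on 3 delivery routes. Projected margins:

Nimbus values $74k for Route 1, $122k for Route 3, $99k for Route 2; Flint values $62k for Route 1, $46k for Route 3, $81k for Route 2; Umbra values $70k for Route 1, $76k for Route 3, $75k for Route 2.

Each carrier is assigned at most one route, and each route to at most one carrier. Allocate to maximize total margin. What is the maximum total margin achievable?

Maximum total: $273k

This is a one-to-one assignment (maximum-weight bipartite matching).
Optimal: Nimbus→Route 3 ($122k), Flint→Route 2 ($81k), Umbra→Route 1 ($70k) — total 122+81+70 = $273k.
Column-greedy (each route in turn goes to its best remaining carrier) gives $231k, worse by 42.
Checked against all permutations: $273k is optimal.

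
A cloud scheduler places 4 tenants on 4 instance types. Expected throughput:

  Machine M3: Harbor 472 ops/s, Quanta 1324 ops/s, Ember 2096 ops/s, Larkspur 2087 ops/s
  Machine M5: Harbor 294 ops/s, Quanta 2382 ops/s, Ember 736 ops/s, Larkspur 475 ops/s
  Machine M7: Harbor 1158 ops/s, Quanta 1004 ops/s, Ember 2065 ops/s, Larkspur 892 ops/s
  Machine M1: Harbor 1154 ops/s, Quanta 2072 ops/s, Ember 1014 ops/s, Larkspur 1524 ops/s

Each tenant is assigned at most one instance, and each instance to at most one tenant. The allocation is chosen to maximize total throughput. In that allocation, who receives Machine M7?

Ember receives Machine M7.

Optimal: Harbor→Machine M1 (1154 ops/s), Quanta→Machine M5 (2382 ops/s), Ember→Machine M7 (2065 ops/s), Larkspur→Machine M3 (2087 ops/s) — total 1154+2382+2065+2087 = 7688 ops/s.
Max-entry greedy (repeatedly take the single best remaining cell) gives 7160 ops/s, worse by 528.
Every other assignment is strictly worse.
Ember's own top instance is Machine M3 (2096 ops/s), but forcing Ember→Machine M3 and reassigning the rest optimally gives only 7160 ops/s — worse by 528.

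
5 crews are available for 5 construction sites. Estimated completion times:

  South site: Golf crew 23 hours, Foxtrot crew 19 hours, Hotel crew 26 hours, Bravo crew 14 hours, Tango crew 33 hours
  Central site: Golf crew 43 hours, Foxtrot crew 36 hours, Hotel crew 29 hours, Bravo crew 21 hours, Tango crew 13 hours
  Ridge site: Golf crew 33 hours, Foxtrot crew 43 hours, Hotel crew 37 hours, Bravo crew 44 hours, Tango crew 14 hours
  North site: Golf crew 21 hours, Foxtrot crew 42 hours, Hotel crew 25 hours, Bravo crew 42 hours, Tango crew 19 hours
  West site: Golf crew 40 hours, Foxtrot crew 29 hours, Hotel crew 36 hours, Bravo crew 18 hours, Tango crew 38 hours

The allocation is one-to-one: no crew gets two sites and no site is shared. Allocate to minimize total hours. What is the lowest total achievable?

Minimum total: 101 hours

This is a one-to-one assignment (minimum-cost bipartite matching).
Optimal: Golf crew→North site (21 hours), Foxtrot crew→South site (19 hours), Hotel crew→Central site (29 hours), Bravo crew→West site (18 hours), Tango crew→Ridge site (14 hours) — total 21+19+29+18+14 = 101 hours.
Min-entry greedy (repeatedly take the single cheapest remaining cell) gives 114 hours, worse by 13.
Next-best assignment: Golf crew→North site, Foxtrot crew→West site, Hotel crew→Central site, Bravo crew→South site, Tango crew→Ridge site = 107 hours.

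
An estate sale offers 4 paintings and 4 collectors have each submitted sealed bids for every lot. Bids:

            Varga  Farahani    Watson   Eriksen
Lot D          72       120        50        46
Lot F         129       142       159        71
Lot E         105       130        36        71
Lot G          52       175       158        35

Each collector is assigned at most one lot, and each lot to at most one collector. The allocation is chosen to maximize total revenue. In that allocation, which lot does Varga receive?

Optimal: Varga→Lot E ($105), Farahani→Lot G ($175), Watson→Lot F ($159), Eriksen→Lot D ($46) — total 105+175+159+46 = $485.
Column-greedy (each lot in turn goes to its best remaining collector) gives $419, worse by 66.
Varga's own top lot is Lot F ($129), but forcing Varga→Lot F and reassigning the rest optimally gives only $478 — worse by 7.

Varga receives Lot E.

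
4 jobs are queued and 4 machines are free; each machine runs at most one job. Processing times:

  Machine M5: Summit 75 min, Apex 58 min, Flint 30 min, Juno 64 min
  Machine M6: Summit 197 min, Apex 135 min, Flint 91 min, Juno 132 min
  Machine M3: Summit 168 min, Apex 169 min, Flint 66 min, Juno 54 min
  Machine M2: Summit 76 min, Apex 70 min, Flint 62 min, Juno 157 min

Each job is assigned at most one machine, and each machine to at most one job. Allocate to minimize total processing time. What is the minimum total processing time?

Min total: 279 min

Optimal: Summit→Machine M2 (76 min), Apex→Machine M5 (58 min), Flint→Machine M6 (91 min), Juno→Machine M3 (54 min) — total 76+58+91+54 = 279 min.
Column-greedy (each machine in turn goes to its cheapest remaining job) gives 400 min, worse by 121.
Swapping Flint↔Apex (Flint→Machine M5 30 min, Apex→Machine M6 135 min) adds 16.
No other one-to-one assignment undercuts 279 min.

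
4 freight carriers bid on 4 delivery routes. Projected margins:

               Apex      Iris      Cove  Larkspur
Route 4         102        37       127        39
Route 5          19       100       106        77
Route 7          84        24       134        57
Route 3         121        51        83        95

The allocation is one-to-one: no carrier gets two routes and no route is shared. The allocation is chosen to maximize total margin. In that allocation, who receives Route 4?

Optimal: Apex→Route 4 ($102k), Iris→Route 5 ($100k), Cove→Route 7 ($134k), Larkspur→Route 3 ($95k) — total 102+100+134+95 = $431k.
Checked against all permutations: $431k is optimal.
Apex's own top route is Route 3 ($121k), but forcing Apex→Route 3 and reassigning the rest optimally gives only $405k — worse by 26.

Apex receives Route 4.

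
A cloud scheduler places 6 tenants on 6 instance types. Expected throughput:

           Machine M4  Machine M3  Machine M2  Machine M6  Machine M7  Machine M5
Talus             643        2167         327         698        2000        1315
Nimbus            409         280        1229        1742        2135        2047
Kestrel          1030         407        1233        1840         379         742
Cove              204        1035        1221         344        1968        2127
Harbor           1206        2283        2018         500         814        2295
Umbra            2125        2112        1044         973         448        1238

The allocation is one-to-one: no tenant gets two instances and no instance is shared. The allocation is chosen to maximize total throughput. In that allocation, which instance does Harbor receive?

Harbor receives Machine M2.

Optimal: Talus→Machine M3 (2167 ops/s), Nimbus→Machine M7 (2135 ops/s), Kestrel→Machine M6 (1840 ops/s), Cove→Machine M5 (2127 ops/s), Harbor→Machine M2 (2018 ops/s), Umbra→Machine M4 (2125 ops/s) — total 2167+2135+1840+2127+2018+2125 = 12412 ops/s.
Max-entry greedy (repeatedly take the single best remaining cell) gives 11783 ops/s, worse by 629.
Swapping Kestrel↔Cove (Kestrel→Machine M5 742 ops/s, Cove→Machine M6 344 ops/s) loses 2881.
Every other assignment is strictly worse.
Harbor's own top instance is Machine M5 (2295 ops/s), but forcing Harbor→Machine M5 and reassigning the rest optimally gives only 11783 ops/s — worse by 629.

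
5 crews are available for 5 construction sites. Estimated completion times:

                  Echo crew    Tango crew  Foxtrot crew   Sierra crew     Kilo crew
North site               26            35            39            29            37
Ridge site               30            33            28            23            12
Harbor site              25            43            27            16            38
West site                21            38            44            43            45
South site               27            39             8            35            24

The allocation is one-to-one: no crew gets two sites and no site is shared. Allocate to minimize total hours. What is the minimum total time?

Minimum total: 92 hours

Optimal: Echo crew→West site (21 hours), Tango crew→North site (35 hours), Foxtrot crew→South site (8 hours), Sierra crew→Harbor site (16 hours), Kilo crew→Ridge site (12 hours) — total 21+35+8+16+12 = 92 hours.
Column-greedy (each site in turn goes to its cheapest remaining crew) gives 100 hours, worse by 8.
No other one-to-one assignment undercuts 92 hours.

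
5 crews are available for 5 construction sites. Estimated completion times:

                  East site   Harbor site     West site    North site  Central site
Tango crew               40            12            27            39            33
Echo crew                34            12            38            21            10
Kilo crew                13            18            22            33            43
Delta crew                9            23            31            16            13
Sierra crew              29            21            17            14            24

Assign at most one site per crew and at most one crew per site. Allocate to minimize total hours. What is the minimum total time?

Minimum total: 67 hours

Treat this as an assignment problem: match each crew to one site.
Optimal: Tango crew→Harbor site (12 hours), Echo crew→Central site (10 hours), Kilo crew→West site (22 hours), Delta crew→East site (9 hours), Sierra crew→North site (14 hours) — total 12+10+22+9+14 = 67 hours.
Row-greedy (each crew in turn takes its cheapest remaining site) gives 68 hours, worse by 1.
Next-best assignment: Tango crew→Harbor site, Echo crew→Central site, Kilo crew→East site, Delta crew→North site, Sierra crew→West site = 68 hours.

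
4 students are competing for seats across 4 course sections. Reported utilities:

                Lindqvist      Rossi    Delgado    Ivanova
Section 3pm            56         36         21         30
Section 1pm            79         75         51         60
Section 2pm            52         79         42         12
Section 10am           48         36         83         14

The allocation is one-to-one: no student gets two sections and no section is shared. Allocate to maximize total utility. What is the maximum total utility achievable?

Max total: 278 points

This is the linear assignment problem.
Optimal: Lindqvist→Section 3pm (56 points), Rossi→Section 2pm (79 points), Delgado→Section 10am (83 points), Ivanova→Section 1pm (60 points) — total 56+79+83+60 = 278 points.
Max-entry greedy (repeatedly take the single best remaining cell) gives 271 points, worse by 7.
Swapping Rossi↔Ivanova (Rossi→Section 1pm 75 points, Ivanova→Section 2pm 12 points) loses 52.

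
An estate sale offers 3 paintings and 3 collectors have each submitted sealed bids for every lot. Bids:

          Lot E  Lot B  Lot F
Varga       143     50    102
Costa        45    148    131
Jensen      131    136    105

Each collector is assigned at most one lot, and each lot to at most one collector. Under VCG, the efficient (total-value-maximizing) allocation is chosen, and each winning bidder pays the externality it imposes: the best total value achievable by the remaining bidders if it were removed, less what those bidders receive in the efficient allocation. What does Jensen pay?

Jensen pays $17.

Efficient allocation: Varga→Lot E ($143), Costa→Lot F ($131), Jensen→Lot B ($136); total welfare W = $410.
Jensen receives Lot B at value $136, so the others get W − 136 = $274.
Without Jensen: best allocation of the remaining 2 bidders over all 3 lots is Varga→Lot E ($143), Costa→Lot B ($148), total $291.
VCG payment = (others' best without Jensen) − (others' welfare with Jensen) = 291 − 274 = $17.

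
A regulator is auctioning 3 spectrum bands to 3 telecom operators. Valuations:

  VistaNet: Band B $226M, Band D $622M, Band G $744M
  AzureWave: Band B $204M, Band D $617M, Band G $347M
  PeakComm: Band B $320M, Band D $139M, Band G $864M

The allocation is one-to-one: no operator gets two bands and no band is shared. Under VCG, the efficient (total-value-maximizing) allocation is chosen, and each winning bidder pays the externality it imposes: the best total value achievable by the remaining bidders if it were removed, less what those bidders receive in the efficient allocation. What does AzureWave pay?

AzureWave pays $396M.

Efficient allocation: VistaNet→Band B ($226M), AzureWave→Band D ($617M), PeakComm→Band G ($864M); total welfare W = $1707M.
AzureWave receives Band D at value $617M, so the others get W − 617 = $1090M.
Without AzureWave: best allocation of the remaining 2 bidders over all 3 bands is VistaNet→Band D ($622M), PeakComm→Band G ($864M), total $1486M.
VCG payment = (others' best without AzureWave) − (others' welfare with AzureWave) = 1486 − 1090 = $396M.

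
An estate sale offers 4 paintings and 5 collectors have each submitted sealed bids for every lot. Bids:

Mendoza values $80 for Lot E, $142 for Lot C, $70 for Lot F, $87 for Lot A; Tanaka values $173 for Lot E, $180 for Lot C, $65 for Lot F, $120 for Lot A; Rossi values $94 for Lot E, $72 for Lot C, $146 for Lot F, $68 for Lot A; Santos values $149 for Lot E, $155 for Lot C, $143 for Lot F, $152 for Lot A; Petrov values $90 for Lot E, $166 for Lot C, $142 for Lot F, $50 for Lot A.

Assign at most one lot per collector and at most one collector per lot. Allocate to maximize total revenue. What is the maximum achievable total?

Maximum total: $637

Optimal: Tanaka→Lot E ($173), Petrov→Lot C ($166), Rossi→Lot F ($146), Santos→Lot A ($152) — total 173+166+146+152 = $637.
Max-entry greedy (repeatedly take the single best remaining cell) gives $568, worse by 69.
Next-best assignment: Tanaka→Lot E, Mendoza→Lot C, Rossi→Lot F, Santos→Lot A = $613.
Swapping Santos↔Rossi (Santos→Lot F $143, Rossi→Lot A $68) loses 87.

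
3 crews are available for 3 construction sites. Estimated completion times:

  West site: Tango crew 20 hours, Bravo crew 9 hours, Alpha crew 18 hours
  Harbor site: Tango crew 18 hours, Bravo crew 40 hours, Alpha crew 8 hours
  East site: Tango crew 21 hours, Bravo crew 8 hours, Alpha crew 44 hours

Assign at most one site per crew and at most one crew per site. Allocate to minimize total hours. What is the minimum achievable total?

This is the linear assignment problem.
Optimal: Tango crew→West site (20 hours), Bravo crew→East site (8 hours), Alpha crew→Harbor site (8 hours) — total 20+8+8 = 36 hours.
Row-greedy (each crew in turn takes its cheapest remaining site) gives 44 hours, worse by 8.
Next-best assignment: Tango crew→East site, Bravo crew→West site, Alpha crew→Harbor site = 38 hours.

Minimum total: 36 hours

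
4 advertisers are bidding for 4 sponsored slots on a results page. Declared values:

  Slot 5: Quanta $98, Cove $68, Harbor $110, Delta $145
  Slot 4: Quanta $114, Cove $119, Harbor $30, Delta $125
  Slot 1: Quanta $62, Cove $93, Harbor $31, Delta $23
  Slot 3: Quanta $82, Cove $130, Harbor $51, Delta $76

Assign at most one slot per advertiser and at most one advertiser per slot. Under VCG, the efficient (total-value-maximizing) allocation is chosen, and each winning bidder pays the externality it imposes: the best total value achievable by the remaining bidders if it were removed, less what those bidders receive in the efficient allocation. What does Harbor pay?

Efficient allocation: Quanta→Slot 1 ($62), Cove→Slot 3 ($130), Harbor→Slot 5 ($110), Delta→Slot 4 ($125); total welfare W = $427.
Harbor receives Slot 5 at value $110, so the others get W − 110 = $317.
Without Harbor: best allocation of the remaining 3 bidders over all 4 slots is Quanta→Slot 4 ($114), Cove→Slot 3 ($130), Delta→Slot 5 ($145), total $389.
VCG payment = (others' best without Harbor) − (others' welfare with Harbor) = 389 − 317 = $72.

Harbor pays $72.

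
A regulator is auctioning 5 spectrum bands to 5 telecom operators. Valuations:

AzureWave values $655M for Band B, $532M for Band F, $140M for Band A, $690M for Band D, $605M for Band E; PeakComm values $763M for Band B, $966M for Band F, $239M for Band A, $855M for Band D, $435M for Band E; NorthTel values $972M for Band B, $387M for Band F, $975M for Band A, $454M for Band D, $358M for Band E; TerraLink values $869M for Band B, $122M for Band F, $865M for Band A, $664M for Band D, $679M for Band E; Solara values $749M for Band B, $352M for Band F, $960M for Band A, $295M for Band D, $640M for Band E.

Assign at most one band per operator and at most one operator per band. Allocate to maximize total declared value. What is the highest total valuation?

Max total: $4267M

Optimal: AzureWave→Band D ($690M), PeakComm→Band F ($966M), NorthTel→Band B ($972M), TerraLink→Band E ($679M), Solara→Band A ($960M) — total 690+966+972+679+960 = $4267M.
Next-best assignment: AzureWave→Band E, PeakComm→Band F, NorthTel→Band B, TerraLink→Band D, Solara→Band A = $4167M.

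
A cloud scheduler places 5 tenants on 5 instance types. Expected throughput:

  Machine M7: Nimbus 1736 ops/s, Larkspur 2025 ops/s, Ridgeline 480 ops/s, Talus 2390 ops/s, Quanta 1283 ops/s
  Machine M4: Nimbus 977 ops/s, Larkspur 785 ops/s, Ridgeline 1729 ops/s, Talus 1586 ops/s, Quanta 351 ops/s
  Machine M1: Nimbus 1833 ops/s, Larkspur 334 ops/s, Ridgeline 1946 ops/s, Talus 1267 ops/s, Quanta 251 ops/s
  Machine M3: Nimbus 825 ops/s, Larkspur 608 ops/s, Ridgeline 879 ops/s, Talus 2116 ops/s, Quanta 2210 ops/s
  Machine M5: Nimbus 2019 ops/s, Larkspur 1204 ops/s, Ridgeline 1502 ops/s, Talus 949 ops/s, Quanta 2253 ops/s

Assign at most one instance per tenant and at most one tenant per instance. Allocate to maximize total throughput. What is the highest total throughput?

Optimal: Nimbus→Machine M1 (1833 ops/s), Larkspur→Machine M7 (2025 ops/s), Ridgeline→Machine M4 (1729 ops/s), Talus→Machine M3 (2116 ops/s), Quanta→Machine M5 (2253 ops/s) — total 1833+2025+1729+2116+2253 = 9956 ops/s.
Column-greedy (each instance in turn goes to its best remaining tenant) gives 9366 ops/s, worse by 590.
Checked against all permutations: 9956 ops/s is optimal.

Maximum total: 9956 ops/s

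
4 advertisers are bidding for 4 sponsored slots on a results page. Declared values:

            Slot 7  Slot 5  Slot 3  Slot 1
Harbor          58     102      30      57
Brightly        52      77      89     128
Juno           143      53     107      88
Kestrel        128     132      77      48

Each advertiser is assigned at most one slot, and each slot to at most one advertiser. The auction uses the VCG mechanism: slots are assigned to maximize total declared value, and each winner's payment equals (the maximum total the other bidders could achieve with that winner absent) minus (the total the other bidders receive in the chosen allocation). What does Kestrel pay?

Kestrel pays $36.

Efficient allocation: Harbor→Slot 5 ($102), Brightly→Slot 1 ($128), Juno→Slot 3 ($107), Kestrel→Slot 7 ($128); total welfare W = $465.
Kestrel receives Slot 7 at value $128, so the others get W − 128 = $337.
Without Kestrel: best allocation of the remaining 3 bidders over all 4 slots is Harbor→Slot 5 ($102), Brightly→Slot 1 ($128), Juno→Slot 7 ($143), total $373.
VCG payment = (others' best without Kestrel) − (others' welfare with Kestrel) = 373 − 337 = $36.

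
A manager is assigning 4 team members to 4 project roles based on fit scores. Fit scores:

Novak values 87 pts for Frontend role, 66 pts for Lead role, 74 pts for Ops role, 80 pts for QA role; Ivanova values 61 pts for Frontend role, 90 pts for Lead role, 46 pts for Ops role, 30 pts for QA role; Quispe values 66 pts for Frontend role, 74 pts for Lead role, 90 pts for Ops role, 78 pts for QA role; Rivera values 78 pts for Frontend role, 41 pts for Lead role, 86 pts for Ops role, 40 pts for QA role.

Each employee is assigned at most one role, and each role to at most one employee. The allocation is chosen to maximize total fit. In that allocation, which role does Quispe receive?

Quispe receives QA role.

Optimal: Novak→Frontend role (87 pts), Ivanova→Lead role (90 pts), Quispe→QA role (78 pts), Rivera→Ops role (86 pts) — total 87+90+78+86 = 341 pts.
Column-greedy (each role in turn goes to its best remaining employee) gives 307 pts, worse by 34.
Next-best assignment: Novak→QA role, Ivanova→Lead role, Quispe→Ops role, Rivera→Frontend role = 338 pts.
Quispe's own top role is Ops role (90 pts), but forcing Quispe→Ops role and reassigning the rest optimally gives only 338 pts — worse by 3.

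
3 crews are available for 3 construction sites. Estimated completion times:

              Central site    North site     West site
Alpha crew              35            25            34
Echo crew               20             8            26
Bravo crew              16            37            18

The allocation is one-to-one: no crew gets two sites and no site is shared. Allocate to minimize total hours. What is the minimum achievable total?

Minimum total: 58 hours

Optimal: Alpha crew→West site (34 hours), Echo crew→North site (8 hours), Bravo crew→Central site (16 hours) — total 34+8+16 = 58 hours.
Next-best assignment: Alpha crew→Central site, Echo crew→North site, Bravo crew→West site = 61 hours.
Swapping Alpha crew↔Echo crew (Alpha crew→North site 25 hours, Echo crew→West site 26 hours) adds 9.
Every other assignment is strictly worse.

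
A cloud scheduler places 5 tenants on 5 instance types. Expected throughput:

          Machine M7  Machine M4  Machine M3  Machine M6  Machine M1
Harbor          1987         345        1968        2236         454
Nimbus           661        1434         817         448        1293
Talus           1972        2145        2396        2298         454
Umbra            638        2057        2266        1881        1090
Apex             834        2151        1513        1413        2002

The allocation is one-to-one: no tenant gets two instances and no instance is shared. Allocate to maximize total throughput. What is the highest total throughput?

Max total: 9995 ops/s

Optimal: Harbor→Machine M7 (1987 ops/s), Nimbus→Machine M1 (1293 ops/s), Talus→Machine M6 (2298 ops/s), Umbra→Machine M3 (2266 ops/s), Apex→Machine M4 (2151 ops/s) — total 1987+1293+2298+2266+2151 = 9995 ops/s.
Column-greedy (each instance in turn goes to its best remaining tenant) gives 9708 ops/s, worse by 287.
Every other assignment is strictly worse.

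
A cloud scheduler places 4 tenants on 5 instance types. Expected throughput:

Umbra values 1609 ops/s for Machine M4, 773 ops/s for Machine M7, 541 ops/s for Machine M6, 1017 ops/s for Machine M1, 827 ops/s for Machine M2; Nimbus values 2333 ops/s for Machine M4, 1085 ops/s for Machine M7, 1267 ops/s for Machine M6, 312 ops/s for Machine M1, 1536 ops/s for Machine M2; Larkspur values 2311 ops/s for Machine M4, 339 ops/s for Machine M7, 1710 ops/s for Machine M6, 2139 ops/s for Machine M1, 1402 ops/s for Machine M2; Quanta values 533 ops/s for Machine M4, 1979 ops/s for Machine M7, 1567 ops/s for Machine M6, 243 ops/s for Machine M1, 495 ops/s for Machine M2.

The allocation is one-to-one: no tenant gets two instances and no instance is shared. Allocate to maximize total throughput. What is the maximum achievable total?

Optimal: Umbra→Machine M2 (827 ops/s), Nimbus→Machine M4 (2333 ops/s), Larkspur→Machine M1 (2139 ops/s), Quanta→Machine M7 (1979 ops/s) — total 827+2333+2139+1979 = 7278 ops/s.
Column-greedy (each instance in turn goes to its best remaining tenant) gives 7039 ops/s, worse by 239.
Next-best assignment: Umbra→Machine M4, Nimbus→Machine M2, Larkspur→Machine M1, Quanta→Machine M7 = 7263 ops/s.
Checked against all permutations: 7278 ops/s is optimal.

Maximum total: 7278 ops/s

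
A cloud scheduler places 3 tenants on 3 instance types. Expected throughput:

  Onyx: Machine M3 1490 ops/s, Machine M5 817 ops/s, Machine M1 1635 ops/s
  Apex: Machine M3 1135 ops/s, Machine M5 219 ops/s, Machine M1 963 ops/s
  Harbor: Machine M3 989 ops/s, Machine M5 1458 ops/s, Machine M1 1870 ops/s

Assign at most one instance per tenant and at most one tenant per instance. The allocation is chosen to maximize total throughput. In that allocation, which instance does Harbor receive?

Harbor receives Machine M5.

This is a one-to-one assignment (maximum-weight bipartite matching).
Optimal: Onyx→Machine M1 (1635 ops/s), Apex→Machine M3 (1135 ops/s), Harbor→Machine M5 (1458 ops/s) — total 1635+1135+1458 = 4228 ops/s.
Max-entry greedy (repeatedly take the single best remaining cell) gives 3579 ops/s, worse by 649.
Swapping Harbor↔Onyx (Harbor→Machine M1 1870 ops/s, Onyx→Machine M5 817 ops/s) loses 406.
Harbor's own top instance is Machine M1 (1870 ops/s), but forcing Harbor→Machine M1 and reassigning the rest optimally gives only 3822 ops/s — worse by 406.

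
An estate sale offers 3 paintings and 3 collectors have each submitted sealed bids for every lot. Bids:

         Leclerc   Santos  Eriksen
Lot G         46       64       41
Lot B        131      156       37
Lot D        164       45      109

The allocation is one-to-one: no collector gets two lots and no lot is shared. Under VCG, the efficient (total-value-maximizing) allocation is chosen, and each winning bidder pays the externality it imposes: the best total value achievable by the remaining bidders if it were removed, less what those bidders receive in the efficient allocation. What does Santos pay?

Santos pays $35.

Efficient allocation: Leclerc→Lot D ($164), Santos→Lot B ($156), Eriksen→Lot G ($41); total welfare W = $361.
Santos receives Lot B at value $156, so the others get W − 156 = $205.
Without Santos: best allocation of the remaining 2 bidders over all 3 lots is Leclerc→Lot B ($131), Eriksen→Lot D ($109), total $240.
VCG payment = (others' best without Santos) − (others' welfare with Santos) = 240 − 205 = $35.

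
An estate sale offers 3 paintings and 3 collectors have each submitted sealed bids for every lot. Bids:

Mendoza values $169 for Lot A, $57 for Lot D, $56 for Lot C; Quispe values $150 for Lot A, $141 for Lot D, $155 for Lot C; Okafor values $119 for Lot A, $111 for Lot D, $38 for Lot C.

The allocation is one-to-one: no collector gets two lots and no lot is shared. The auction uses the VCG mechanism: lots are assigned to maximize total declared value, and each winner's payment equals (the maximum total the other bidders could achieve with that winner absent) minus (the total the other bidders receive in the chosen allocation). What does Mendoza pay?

Mendoza pays $8.

Efficient allocation: Mendoza→Lot A ($169), Quispe→Lot C ($155), Okafor→Lot D ($111); total welfare W = $435.
Mendoza receives Lot A at value $169, so the others get W − 169 = $266.
Without Mendoza: best allocation of the remaining 2 bidders over all 3 lots is Quispe→Lot C ($155), Okafor→Lot A ($119), total $274.
VCG payment = (others' best without Mendoza) − (others' welfare with Mendoza) = 274 − 266 = $8.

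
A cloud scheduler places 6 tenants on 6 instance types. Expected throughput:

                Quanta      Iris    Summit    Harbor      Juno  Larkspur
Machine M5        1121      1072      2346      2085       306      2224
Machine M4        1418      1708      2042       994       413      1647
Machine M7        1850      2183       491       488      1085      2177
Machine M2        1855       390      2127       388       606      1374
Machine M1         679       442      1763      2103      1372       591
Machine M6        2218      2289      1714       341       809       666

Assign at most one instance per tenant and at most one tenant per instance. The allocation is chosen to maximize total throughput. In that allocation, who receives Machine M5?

Harbor receives Machine M5.

Optimal: Quanta→Machine M2 (1855 ops/s), Iris→Machine M6 (2289 ops/s), Summit→Machine M4 (2042 ops/s), Harbor→Machine M5 (2085 ops/s), Juno→Machine M1 (1372 ops/s), Larkspur→Machine M7 (2177 ops/s) — total 1855+2289+2042+2085+1372+2177 = 11820 ops/s.
Swapping Harbor↔Juno (Harbor→Machine M1 2103 ops/s, Juno→Machine M5 306 ops/s) loses 1048.
No other one-to-one assignment exceeds 11820 ops/s.
Harbor's own top instance is Machine M1 (2103 ops/s), but forcing Harbor→Machine M1 and reassigning the rest optimally gives only 11598 ops/s — worse by 222.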